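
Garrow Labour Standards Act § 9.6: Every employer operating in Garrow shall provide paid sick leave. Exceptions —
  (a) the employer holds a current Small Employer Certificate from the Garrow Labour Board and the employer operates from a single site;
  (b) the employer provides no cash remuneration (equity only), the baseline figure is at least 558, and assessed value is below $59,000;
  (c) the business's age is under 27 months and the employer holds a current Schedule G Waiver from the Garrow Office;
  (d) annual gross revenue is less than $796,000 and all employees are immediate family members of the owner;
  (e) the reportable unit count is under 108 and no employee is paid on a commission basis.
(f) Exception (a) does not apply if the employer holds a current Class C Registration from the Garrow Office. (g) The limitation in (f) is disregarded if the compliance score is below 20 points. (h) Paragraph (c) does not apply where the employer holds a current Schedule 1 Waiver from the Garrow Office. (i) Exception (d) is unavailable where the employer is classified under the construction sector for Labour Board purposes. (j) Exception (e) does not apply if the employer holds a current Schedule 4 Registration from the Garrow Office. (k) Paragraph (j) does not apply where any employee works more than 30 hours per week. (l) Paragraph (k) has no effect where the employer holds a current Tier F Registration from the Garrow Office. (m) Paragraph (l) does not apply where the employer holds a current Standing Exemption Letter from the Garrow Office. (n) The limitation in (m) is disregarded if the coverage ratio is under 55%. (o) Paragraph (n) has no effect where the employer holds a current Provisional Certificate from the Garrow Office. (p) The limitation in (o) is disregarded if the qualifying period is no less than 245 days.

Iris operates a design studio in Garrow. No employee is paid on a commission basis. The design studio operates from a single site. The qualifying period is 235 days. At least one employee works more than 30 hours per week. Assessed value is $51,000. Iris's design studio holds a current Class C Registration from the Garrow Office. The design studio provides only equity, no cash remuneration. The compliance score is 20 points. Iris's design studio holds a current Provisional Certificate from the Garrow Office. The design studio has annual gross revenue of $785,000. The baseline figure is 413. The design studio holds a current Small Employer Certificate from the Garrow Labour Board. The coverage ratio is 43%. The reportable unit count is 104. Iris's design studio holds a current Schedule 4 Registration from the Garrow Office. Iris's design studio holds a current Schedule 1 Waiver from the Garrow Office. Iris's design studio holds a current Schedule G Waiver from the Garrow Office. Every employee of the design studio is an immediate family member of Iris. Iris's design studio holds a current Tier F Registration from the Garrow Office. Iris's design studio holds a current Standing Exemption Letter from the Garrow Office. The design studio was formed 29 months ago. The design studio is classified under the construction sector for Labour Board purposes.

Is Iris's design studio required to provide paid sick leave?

All of (a)'s requirements are met (a current Small Employer Certificate is held; the employer operates from a single site). Turning to paragraphs (f)–(g): (f) applies — a current Class C Registration is held. (g), which would lift (f), does not operate here — the compliance score is 20 points, not below 20 points. So (a) is unavailable.
Exception (b) requires that the baseline figure is at least 558; but the baseline figure is 413, short of 558, so (b) is unavailable.
Exception (c) fails — the business's age is 29 months, not under 27 months.
Exception (d)'s conditions are all satisfied: annual gross revenue is $785,000, less than the $796,000 limit; every employee is an immediate family member. However, paragraph (i) must be considered: (i) is engaged — the design studio is classified under the construction sector. So (d) is unavailable.
Exception (e)'s conditions are all satisfied: the reportable unit count is 104, under the 108 limit; no employee is paid on commission. Under paragraphs (j)–(p): (j) applies (a current Schedule 4 Registration is held), but is set aside by (k): (k) operates — at least one employee exceeds 30 hours/week. (l) operates (a current Tier F Registration is held), but is itself disapplied by (m): (m) operates against (l): a current Standing Exemption Letter is held. (n) operates (the coverage ratio is 43%, under the 55% limit), but is displaced by (o): (o) operates against (n): a current Provisional Certificate is held. (p), which would lift (o), is not triggered — the qualifying period is 235 days, short of 245 days. (e) remains available.

No — exception (e) applies; Iris's design studio is not required to provide paid sick leave.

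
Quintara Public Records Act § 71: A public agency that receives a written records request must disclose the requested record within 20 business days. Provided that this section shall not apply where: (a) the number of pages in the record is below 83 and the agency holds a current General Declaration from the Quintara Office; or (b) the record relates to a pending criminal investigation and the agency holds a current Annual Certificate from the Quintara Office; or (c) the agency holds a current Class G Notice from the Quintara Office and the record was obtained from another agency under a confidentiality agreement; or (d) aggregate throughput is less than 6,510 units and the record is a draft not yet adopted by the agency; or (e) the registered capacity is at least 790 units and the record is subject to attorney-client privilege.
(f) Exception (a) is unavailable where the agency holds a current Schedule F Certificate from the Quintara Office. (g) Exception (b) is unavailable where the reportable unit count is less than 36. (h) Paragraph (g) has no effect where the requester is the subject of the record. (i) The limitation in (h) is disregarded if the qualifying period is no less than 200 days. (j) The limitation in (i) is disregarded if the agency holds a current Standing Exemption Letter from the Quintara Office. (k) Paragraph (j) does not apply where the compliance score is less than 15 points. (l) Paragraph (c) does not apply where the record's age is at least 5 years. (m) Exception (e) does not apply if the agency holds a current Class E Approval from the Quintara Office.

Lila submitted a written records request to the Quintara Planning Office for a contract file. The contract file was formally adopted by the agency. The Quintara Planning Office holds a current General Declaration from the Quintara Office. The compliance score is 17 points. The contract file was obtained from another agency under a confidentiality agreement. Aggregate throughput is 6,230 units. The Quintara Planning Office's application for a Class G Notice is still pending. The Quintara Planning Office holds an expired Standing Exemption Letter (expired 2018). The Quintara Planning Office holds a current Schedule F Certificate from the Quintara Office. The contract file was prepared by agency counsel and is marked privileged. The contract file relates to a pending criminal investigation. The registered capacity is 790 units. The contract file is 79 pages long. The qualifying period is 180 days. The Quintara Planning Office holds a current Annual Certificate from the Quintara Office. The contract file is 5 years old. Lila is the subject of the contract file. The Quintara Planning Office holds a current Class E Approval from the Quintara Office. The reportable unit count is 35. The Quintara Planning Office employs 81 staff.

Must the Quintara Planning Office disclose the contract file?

All of (a)'s requirements are met (the number of pages in the record is 79, below the 83 limit; a current General Declaration is held). However, paragraph (f) must be considered: (f) is triggered — a current Schedule F Certificate is held. Exception (a) does not apply.
Exception (b): the contract file relates to a pending investigation; a current Annual Certificate is held — every condition holds. Applying paragraphs (g)–(k): (g) would limit (b) — the reportable unit count is 35, less than the 36 limit — but (h) sets (g) aside: (h) operates against (g): Lila is the subject of the contract file. (i), which would lift (h), is not engaged — the qualifying period is 180 days, short of 200 days. Exception (b) stands.
Exception (c) fails — no current Class G Notice is held.
Exception (d) requires that the record is a draft not yet adopted by the agency; but the contract file has been formally adopted, so (d) is unavailable.
Exception (e) is satisfied on its face — the registered capacity is 790 units, meeting the 790 units threshold; the contract file is privileged. Turning to paragraph (m): (m) operates against (e): a current Class E Approval is held. Exception (e) does not apply.

No — exception (b) applies; the Quintara Planning Office is not required to disclose the contract file.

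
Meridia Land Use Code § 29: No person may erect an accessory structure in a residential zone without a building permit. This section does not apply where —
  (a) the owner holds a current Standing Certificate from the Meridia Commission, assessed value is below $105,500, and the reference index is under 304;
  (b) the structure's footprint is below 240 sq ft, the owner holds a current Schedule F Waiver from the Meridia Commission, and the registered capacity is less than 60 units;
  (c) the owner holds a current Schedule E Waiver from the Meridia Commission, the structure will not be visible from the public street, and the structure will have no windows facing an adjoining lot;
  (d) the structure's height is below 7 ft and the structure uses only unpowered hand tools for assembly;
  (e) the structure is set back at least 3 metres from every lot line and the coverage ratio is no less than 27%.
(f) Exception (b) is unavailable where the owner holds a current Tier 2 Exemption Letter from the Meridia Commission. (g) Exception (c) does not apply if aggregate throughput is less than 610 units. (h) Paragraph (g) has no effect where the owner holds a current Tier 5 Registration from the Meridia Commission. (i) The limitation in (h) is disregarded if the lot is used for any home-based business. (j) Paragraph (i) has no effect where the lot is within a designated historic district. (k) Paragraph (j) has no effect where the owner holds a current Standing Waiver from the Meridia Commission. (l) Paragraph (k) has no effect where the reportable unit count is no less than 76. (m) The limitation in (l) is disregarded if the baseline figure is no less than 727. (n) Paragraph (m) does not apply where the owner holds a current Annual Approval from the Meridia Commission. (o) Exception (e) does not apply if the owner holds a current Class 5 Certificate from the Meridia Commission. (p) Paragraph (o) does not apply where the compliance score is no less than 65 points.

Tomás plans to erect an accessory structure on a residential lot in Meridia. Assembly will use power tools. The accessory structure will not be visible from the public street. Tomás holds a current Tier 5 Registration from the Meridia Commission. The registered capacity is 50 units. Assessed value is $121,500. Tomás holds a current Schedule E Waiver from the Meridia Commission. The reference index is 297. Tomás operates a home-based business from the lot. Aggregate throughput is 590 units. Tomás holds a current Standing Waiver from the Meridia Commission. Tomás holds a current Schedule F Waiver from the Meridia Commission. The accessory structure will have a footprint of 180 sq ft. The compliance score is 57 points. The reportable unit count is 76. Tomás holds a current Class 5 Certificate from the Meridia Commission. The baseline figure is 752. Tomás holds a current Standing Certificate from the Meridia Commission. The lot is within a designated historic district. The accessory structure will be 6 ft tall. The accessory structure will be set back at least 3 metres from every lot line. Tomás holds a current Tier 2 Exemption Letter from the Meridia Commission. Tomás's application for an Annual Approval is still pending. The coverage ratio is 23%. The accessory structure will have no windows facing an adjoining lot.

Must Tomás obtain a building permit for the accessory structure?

Exception (a) requires that assessed value is below $105,500; but assessed value is $121,500, not below $105,500, so (a) is unavailable.
Exception (b)'s conditions are all satisfied: the structure's footprint is 180 sq ft, below the 240 sq ft limit; a current Schedule F Waiver is held; the registered capacity is 50 units, less than the 60 units limit. But applying paragraph (f): (f) operates against (b): a current Tier 2 Exemption Letter is held. So (b) is unavailable.
Exception (c): a current Schedule E Waiver is held; the structure will not be visible from the street; no windows face an adjoining lot — every condition holds. However, paragraphs (g)–(n) must be considered: (g) operates against (c): aggregate throughput is 590 units, less than the 610 units limit. (h) would limit (g) — a current Tier 5 Registration is held — but (i) sets (h) aside: (i) operates against (h): a home-based business operates on the lot. (j) would limit (i) — the lot is in a historic district — but (k) sets (j) aside: (k) applies — a current Standing Waiver is held. (l) applies (the reportable unit count is 76, meeting the 76 threshold), but is overridden by (m): (m) is triggered — the baseline figure is 752, meeting the 727 threshold. (n), which would lift (m), is not triggered — there is no Annual Approval in force. Exception (c) does not apply.
Exception (d) requires that the structure uses only unpowered hand tools for assembly; but assembly uses power tools, so (d) is unavailable.
Exception (e) fails — the coverage ratio is 23%, short of 27%.
Every exception is unavailable, so the rule governs.

Yes — Tomás must obtain a building permit.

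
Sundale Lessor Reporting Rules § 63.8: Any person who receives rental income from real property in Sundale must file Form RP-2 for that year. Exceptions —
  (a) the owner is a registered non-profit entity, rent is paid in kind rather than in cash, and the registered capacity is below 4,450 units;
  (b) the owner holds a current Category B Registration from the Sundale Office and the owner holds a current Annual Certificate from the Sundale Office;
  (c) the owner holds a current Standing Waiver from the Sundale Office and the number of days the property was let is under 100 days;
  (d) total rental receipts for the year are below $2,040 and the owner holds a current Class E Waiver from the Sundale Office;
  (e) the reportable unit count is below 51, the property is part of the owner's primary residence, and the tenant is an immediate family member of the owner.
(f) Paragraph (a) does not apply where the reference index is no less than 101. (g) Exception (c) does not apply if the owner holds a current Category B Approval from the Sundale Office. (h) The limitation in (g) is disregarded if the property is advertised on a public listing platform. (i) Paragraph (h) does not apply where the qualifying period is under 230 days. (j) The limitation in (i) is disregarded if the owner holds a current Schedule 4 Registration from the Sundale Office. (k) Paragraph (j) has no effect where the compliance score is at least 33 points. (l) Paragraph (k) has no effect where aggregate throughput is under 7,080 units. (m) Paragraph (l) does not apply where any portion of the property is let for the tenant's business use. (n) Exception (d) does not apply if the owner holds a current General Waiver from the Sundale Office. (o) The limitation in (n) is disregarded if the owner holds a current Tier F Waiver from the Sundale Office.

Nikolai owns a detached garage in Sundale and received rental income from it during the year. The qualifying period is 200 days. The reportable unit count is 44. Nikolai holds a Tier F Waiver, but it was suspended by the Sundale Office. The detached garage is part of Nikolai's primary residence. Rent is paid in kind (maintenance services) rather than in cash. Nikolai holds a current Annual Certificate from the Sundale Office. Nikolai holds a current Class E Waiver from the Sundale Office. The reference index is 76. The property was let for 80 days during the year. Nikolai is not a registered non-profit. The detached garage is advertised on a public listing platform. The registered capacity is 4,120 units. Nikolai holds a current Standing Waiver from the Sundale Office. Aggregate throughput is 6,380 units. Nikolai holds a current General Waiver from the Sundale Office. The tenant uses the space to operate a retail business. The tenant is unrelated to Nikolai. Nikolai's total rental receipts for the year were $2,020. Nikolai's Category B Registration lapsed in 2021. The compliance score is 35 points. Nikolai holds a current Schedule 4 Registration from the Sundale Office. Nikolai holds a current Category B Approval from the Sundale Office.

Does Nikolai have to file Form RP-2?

Yes — Nikolai must file Form RP-2.

Exception (a) does not apply: Nikolai is not a registered non-profit.
Exception (b) requires that the owner holds a current Category B Registration from the Sundale Office; but no current Category B Registration is held, so (b) is unavailable.
Exception (c) is satisfied on its face — a current Standing Waiver is held; the number of days the property was let is 80 days, under the 100 days limit. But applying paragraphs (g)–(m): (g) operates — a current Category B Approval is held. (h) is engaged (the property is publicly advertised), but yields to (i): (i) applies — the qualifying period is 200 days, under the 230 days limit. (j) operates (a current Schedule 4 Registration is held), but is overridden by (k): (k) operates against (j): the compliance score is 35 points, meeting the 33 points threshold. (l) would limit (k) — aggregate throughput is 6,380 units, under the 7,080 units limit — but (m) sets (l) aside: (m) operates against (l): the space is let for business use. So (c) is unavailable.
Exception (d) is satisfied on its face — total rental receipts for the year are $2,020, below the $2,040 limit; a current Class E Waiver is held. But applying paragraphs (n)–(o): (n) applies — a current General Waiver is held. (o) is inapplicable (no current Tier F Waiver is held), so (n) stands. So (d) is unavailable.
Exception (e) fails — the tenant is unrelated to the owner.
No exception applies. The general rule governs.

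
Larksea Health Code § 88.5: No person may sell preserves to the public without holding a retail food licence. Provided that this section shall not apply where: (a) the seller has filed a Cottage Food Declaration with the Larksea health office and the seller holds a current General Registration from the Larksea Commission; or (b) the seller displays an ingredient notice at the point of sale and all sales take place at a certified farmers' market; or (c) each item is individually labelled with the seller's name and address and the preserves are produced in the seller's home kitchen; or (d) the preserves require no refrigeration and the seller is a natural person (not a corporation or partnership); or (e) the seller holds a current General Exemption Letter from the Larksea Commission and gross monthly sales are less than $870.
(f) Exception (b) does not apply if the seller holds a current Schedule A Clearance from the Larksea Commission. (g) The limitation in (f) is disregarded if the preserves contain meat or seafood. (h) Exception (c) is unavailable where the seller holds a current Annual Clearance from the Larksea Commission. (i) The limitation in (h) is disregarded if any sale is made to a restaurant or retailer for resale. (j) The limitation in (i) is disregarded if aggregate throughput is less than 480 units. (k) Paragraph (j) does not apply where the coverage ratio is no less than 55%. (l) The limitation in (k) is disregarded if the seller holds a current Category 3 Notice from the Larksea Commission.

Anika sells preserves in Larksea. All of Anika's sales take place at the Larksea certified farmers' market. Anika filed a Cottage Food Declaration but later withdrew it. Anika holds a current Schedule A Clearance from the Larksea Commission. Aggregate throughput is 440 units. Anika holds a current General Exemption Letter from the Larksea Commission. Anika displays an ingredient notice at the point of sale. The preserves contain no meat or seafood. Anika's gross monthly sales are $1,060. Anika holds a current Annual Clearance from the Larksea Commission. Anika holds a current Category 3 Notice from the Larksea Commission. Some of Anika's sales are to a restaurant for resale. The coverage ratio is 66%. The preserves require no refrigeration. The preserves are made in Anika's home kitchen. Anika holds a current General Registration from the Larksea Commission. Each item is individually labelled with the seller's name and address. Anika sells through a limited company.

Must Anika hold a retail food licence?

Exception (a) requires that the seller has filed a Cottage Food Declaration with the Larksea health office; but the Cottage Food Declaration was withdrawn, so (a) is unavailable.
Exception (b) is satisfied on its face — an ingredient notice is displayed; all sales are at a certified farmers' market. But: (f) is triggered — a current Schedule A Clearance is held. (g), which would lift (f), is inapplicable — the preserves contain no meat or seafood. So (b) is unavailable.
Exception (c)'s conditions are all satisfied: items are individually labelled; the preserves are home-kitchen produced. But: (h) operates against (c): a current Annual Clearance is held. (i) is engaged (some sales are to a restaurant for resale), but is overridden by (j): (j) is triggered — aggregate throughput is 440 units, less than the 480 units limit. (k) applies (the coverage ratio is 66%, meeting the 55% threshold), but yields to (l): (l) operates against (k): a current Category 3 Notice is held. (c) is therefore removed.
Exception (d) does not apply: the seller operates through a limited company.
Exception (e) requires that gross monthly sales are less than $870; but gross monthly sales are $1,060, not less than $870, so (e) is unavailable.
No exception displaces § 88.5.

Yes — Anika must hold a retail food licence.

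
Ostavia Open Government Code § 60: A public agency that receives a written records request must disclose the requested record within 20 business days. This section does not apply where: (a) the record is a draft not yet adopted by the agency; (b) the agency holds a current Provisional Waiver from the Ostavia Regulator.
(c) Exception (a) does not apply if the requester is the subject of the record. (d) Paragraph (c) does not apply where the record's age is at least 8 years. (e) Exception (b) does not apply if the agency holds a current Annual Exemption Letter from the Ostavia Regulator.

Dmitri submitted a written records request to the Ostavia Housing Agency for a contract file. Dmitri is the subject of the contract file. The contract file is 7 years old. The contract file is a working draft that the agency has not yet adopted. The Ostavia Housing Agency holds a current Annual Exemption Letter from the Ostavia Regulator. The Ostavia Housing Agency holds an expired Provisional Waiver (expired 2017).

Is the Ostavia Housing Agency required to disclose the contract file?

Yes — the Ostavia Housing Agency must disclose the contract file.

Exception (a)'s conditions are all satisfied: the contract file is an unadopted draft. However, paragraphs (c)–(d) must be considered: (c) operates against (a): Dmitri is the subject of the contract file. (d), which would lift (c), is not triggered — the record's age is 7 years, short of 8 years. (a) is therefore removed.
Exception (b) does not apply: the Provisional Waiver is not current.
None of the exceptions is available; § 60 applies in full.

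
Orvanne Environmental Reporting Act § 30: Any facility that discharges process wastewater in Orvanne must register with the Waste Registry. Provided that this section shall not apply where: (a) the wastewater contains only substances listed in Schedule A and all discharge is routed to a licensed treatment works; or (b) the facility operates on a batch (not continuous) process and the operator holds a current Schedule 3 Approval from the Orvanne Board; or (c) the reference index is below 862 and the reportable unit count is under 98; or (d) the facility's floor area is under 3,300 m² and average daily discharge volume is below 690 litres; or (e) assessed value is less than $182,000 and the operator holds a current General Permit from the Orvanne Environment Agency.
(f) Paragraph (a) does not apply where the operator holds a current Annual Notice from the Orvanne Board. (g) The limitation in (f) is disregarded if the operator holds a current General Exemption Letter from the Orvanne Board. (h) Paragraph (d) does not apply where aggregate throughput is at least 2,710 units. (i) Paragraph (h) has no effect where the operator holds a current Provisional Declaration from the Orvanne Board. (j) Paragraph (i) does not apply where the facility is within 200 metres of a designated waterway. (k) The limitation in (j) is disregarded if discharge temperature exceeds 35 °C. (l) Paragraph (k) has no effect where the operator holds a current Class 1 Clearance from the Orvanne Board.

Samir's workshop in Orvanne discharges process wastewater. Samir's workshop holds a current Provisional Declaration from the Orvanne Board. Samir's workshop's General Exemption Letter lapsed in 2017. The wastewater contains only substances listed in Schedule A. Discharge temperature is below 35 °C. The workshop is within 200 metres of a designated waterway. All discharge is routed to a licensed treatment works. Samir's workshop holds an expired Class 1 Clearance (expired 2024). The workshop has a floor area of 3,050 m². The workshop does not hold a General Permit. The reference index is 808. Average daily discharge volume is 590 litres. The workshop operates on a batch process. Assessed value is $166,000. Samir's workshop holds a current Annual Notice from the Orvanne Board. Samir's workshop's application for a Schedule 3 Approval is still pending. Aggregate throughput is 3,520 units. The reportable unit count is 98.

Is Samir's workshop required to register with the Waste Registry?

Exception (a)'s conditions are all satisfied: the wastewater is Schedule-A-only; discharge is routed to a licensed treatment works. Turning to paragraphs (f)–(g): (f) operates against (a): a current Annual Notice is held. (g) does not operate here (no current General Exemption Letter is held), so (f) stands. Exception (a) does not apply.
Exception (b) fails — the Schedule 3 Approval is not current.
Exception (c) does not apply: the reportable unit count is 98, not under 98.
Exception (d): the facility's floor area is 3,050 m², under the 3,300 m² limit; average daily discharge volume is 590 litres, below the 690 litres limit — every condition holds. But applying paragraphs (h)–(l): (h) operates against (d): aggregate throughput is 3,520 units, meeting the 2,710 units threshold. (i) would limit (h) — a current Provisional Declaration is held — but (j) sets (i) aside: (j) operates against (i): the workshop is within 200 m of a designated waterway. (k) is inapplicable (discharge temperature is below 35 °C), so (j) stands. So (d) is unavailable.
Exception (e) fails — no General Permit is held.
Every exception is unavailable, so the rule governs.

Yes — Samir's workshop must register with the Waste Registry.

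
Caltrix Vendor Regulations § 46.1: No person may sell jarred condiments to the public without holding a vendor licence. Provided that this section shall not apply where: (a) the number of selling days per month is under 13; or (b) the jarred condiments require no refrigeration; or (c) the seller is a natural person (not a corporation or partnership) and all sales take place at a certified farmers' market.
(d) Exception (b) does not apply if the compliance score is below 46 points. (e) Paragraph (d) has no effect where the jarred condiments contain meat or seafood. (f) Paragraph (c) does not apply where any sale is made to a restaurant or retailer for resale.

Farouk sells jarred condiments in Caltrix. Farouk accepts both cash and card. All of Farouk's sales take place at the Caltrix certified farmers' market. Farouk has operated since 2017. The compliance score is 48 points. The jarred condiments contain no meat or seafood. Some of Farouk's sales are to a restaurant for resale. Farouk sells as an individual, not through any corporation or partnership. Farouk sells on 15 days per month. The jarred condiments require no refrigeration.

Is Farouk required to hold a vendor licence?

Exception (a) does not apply: the number of selling days per month is 15, not under 13.
Exception (b)'s conditions are all satisfied: the jarred condiments are shelf-stable. As to paragraphs (d)–(e): (d) is not engaged — the compliance score is 48 points, not below 46 points. (b) remains available.
Exception (c): the seller is a natural person; all sales are at a certified farmers' market — every condition holds. But applying paragraph (f): (f) operates against (c): some sales are to a restaurant for resale. Exception (c) does not apply.

No — exception (b) applies; Farouk is not required to hold a vendor licence.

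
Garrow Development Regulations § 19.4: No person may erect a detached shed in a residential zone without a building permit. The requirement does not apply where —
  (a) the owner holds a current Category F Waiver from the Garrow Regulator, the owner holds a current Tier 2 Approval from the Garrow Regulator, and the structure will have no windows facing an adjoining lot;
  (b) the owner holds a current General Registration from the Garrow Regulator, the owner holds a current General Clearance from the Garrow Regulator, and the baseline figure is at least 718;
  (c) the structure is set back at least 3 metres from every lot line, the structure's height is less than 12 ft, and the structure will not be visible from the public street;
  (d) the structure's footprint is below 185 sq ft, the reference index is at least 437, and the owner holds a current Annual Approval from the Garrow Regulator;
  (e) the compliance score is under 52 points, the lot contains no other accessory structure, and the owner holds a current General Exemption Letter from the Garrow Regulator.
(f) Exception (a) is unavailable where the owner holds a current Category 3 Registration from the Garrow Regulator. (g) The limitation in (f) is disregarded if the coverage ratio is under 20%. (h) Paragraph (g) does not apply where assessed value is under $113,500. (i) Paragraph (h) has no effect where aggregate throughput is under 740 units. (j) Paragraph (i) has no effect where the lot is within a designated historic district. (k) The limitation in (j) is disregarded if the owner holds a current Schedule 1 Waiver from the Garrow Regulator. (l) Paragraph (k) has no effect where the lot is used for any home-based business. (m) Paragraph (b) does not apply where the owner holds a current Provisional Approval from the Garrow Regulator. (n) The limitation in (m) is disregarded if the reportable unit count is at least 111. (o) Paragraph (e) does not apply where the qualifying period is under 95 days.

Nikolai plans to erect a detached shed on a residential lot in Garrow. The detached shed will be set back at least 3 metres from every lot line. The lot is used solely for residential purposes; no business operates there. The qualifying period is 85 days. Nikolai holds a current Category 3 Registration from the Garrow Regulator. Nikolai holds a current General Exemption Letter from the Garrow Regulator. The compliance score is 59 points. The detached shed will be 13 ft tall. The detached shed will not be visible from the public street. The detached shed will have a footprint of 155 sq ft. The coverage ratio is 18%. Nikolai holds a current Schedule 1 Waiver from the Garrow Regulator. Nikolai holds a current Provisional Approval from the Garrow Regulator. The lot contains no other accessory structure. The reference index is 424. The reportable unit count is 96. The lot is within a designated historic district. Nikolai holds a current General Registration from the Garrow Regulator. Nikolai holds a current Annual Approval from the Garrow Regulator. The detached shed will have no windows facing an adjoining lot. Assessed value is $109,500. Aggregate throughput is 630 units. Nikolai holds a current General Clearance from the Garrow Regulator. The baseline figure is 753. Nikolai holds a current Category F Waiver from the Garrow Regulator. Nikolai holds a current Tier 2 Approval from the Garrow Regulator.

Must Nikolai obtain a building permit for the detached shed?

No — exception (a) applies; Nikolai does not need a building permit.

All of (a)'s requirements are met (a current Category F Waiver is held; a current Tier 2 Approval is held; no windows face an adjoining lot). Applying paragraphs (f)–(l): (f) is triggered (a current Category 3 Registration is held), but is set aside by (g): (g) operates — the coverage ratio is 18%, under the 20% limit. (h) applies (assessed value is $109,500, under the $113,500 limit), but is displaced by (i): (i) operates against (h): aggregate throughput is 630 units, under the 740 units limit. (j) operates (the lot is in a historic district), but yields to (k): (k) is engaged — a current Schedule 1 Waiver is held. (l), which would lift (k), is not triggered — the lot is solely residential. (a) remains available.
Exception (b)'s conditions are all satisfied: a current General Registration is held; a current General Clearance is held; the baseline figure is 753, meeting the 718 threshold. Turning to paragraphs (m)–(n): (m) operates against (b): a current Provisional Approval is held. (n), which would lift (m), is inapplicable — the reportable unit count is 96, short of 111. Exception (b) does not apply.
Exception (c) fails — the structure's height is 13 ft, not less than 12 ft.
Exception (d) does not apply: the reference index is 424, short of 437.
Exception (e) fails — the compliance score is 59 points, not under 52 points.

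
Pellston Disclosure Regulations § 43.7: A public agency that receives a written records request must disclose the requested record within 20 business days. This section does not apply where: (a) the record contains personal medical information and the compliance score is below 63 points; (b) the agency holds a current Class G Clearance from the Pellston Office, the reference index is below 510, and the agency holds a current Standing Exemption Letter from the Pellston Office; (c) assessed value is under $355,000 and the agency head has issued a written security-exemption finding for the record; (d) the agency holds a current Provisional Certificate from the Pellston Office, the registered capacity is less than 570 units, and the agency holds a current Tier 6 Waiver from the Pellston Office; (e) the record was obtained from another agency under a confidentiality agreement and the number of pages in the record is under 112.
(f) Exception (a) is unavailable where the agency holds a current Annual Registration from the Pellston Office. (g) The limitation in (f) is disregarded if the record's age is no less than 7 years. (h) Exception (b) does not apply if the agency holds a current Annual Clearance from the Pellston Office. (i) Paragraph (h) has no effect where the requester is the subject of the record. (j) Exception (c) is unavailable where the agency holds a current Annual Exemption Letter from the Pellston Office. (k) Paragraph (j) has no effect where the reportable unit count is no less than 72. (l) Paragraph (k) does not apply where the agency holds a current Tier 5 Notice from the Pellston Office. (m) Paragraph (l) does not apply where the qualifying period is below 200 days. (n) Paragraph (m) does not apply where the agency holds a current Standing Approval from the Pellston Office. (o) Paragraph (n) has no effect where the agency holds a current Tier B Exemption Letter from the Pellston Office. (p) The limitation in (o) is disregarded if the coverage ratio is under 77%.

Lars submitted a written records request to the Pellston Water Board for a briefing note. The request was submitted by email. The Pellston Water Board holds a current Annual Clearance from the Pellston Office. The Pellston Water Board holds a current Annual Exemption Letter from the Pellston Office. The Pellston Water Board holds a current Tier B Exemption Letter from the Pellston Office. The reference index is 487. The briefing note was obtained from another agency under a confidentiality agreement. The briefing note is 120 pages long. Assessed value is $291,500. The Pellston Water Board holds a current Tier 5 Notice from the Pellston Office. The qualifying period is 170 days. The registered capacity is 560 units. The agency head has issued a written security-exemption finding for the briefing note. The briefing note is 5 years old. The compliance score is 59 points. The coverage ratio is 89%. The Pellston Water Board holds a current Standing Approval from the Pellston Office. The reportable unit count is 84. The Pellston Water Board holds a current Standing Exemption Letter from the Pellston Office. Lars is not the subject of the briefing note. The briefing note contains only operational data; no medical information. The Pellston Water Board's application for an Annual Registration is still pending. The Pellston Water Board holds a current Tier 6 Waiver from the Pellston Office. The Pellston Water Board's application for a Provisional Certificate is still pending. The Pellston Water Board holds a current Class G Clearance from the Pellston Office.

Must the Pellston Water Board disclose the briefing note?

No — exception (c) applies; the Pellston Water Board is not required to disclose the briefing note.

Exception (a) fails — the briefing note contains only operational data.
Exception (b): a current Class G Clearance is held; the reference index is 487, below the 510 limit; a current Standing Exemption Letter is held — every condition holds. But: (h) operates against (b): a current Annual Clearance is held. (i) is inapplicable (Lars is not the subject of the briefing note), so (h) stands. Exception (b) does not apply.
Exception (c)'s conditions are all satisfied: assessed value is $291,500, under the $355,000 limit; a written security-exemption finding has been issued. Under paragraphs (j)–(p): (j) would limit (c) — a current Annual Exemption Letter is held — but (k) sets (j) aside: (k) operates against (j): the reportable unit count is 84, meeting the 72 threshold. (l) applies (a current Tier 5 Notice is held), but is itself disapplied by (m): (m) operates against (l): the qualifying period is 170 days, below the 200 days limit. (n) would limit (m) — a current Standing Approval is held — but (o) sets (n) aside: (o) operates — a current Tier B Exemption Letter is held. (p), which would lift (o), is inapplicable — the coverage ratio is 89%, not under 77%. So (c) applies.
Exception (d) fails — there is no Provisional Certificate in force.
Exception (e) fails — the number of pages in the record is 120, not under 112.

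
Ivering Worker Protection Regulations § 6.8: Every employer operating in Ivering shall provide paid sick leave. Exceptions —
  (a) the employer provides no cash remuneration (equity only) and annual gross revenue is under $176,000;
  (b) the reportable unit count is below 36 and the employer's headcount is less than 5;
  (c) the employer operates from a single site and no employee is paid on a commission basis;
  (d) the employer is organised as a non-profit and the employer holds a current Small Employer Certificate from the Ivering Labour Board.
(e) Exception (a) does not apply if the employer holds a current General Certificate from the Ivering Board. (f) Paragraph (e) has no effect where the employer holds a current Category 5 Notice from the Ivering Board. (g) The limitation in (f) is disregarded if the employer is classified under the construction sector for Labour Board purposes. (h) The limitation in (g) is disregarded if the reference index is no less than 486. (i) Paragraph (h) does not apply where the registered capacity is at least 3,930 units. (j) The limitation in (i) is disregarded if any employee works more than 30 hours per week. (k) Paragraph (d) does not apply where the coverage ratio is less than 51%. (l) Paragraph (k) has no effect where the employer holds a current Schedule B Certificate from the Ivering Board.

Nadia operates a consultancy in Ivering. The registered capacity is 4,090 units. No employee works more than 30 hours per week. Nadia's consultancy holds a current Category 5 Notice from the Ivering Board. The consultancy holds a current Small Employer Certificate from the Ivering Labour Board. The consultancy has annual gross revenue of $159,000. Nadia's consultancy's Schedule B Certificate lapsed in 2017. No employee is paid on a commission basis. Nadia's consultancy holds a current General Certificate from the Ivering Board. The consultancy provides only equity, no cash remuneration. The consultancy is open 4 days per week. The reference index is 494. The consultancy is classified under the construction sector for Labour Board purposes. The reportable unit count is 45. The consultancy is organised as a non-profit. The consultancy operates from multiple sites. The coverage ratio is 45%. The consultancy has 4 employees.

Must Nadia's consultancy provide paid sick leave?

Yes — Nadia's consultancy must provide paid sick leave.

Exception (a)'s conditions are all satisfied: remuneration is equity-only; annual gross revenue is $159,000, under the $176,000 limit. Turning to paragraphs (e)–(j): (e) operates against (a): a current General Certificate is held. (f) applies (a current Category 5 Notice is held), but is set aside by (g): (g) operates — the consultancy is classified under the construction sector. (h) would limit (g) — the reference index is 494, meeting the 486 threshold — but (i) sets (h) aside: (i) operates against (h): the registered capacity is 4,090 units, meeting the 3,930 units threshold. (j), which would lift (i), is inapplicable — no employee exceeds 30 hours/week. Exception (a) does not apply.
Exception (b) fails — the reportable unit count is 45, not below 36.
Exception (c) fails — the employer operates from multiple sites.
Exception (d)'s conditions are all satisfied: the employer is a non-profit; a current Small Employer Certificate is held. However, paragraphs (k)–(l) must be considered: (k) operates — the coverage ratio is 45%, less than the 51% limit. (l), which would lift (k), does not operate here — no current Schedule B Certificate is held. Exception (d) does not apply.
None of the exceptions is available; § 6.8 applies in full.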